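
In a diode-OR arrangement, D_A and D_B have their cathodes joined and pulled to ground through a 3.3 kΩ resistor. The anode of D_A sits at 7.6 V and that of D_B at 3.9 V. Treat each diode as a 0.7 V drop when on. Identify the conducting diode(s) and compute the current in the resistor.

Assume both conduct. Then node N would need to be at both 7.6−0.7 = 6.9 V and 3.9−0.7 = 3.2 V, which is impossible.
Assume only D_A conducts: V_N = 7.6 − 0.7 = 6.9 V, so I_R = 6.9/3.3 = 2.09 mA.
Check D_B: its anode-to-cathode voltage is 3.9 − 6.9 = -3 V < 0.7 V, so it is off. The assumption is consistent.

Only D_A conducts; I_R ≈ 2.1 mA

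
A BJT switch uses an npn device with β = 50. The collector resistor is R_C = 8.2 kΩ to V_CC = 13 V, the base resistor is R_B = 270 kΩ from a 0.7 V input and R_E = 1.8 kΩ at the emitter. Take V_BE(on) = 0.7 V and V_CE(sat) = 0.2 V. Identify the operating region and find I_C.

V_BB = 0.7 V ≤ V_BE(on) = 0.7 V, so the base-emitter junction is not forward biased.
The transistor is in cutoff: I_B = I_C = 0.

cutoff; I_C ≈ 0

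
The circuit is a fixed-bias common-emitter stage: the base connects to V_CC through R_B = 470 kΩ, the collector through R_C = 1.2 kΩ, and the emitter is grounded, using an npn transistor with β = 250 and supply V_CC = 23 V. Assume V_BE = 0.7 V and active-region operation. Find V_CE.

Base loop: V_CC = I_B·R_B + V_BE, so I_B = (23 − 0.7)/470 kΩ = 0.0474 mA.
In the active region I_C = β·I_B = 250 × 0.0474 = 11.9 mA.
Collector loop: V_CE = V_CC − I_C·R_C = 23 − 11.9×1.2 = 8.77 V.
Since V_CE = 8.77 V > V_CE(sat) ≈ 0.2 V, the transistor is in the active region as assumed.

V_CE ≈ 8.8 V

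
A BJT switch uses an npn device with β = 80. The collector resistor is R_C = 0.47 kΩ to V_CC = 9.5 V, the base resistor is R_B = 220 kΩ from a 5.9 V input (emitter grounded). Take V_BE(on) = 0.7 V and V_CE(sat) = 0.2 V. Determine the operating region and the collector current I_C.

active; I_C ≈ 1.9 mA

Assume active. Base-emitter loop: I_B = (V_BB − V_BE)/R_B = (5.9 − 0.7)/220 = 0.0236 mA.
I_C = β·I_B = 80×0.0236 = 1.89 mA.
V_CE = V_CC − I_C·R_C = 9.5 − 1.89×0.47 = 8.61 V > V_CE(sat), so the active-region assumption holds.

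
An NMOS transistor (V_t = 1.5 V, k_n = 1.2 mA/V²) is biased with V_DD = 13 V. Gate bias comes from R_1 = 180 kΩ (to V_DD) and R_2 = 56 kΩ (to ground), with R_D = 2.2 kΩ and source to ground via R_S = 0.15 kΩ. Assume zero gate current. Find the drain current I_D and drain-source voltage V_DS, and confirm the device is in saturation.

I_D ≈ 1.2 mA, V_DS ≈ 10 V

V_G = V_DD·R_2/(R_1+R_2) = 13×56/236 = 3.08 V.
Assume saturation: I_D = (k_n/2)(V_GS − V_t)² with V_GS = V_G − I_D·R_S = 3.08 − 0.15·I_D.
Substituting gives 0.0135·I_D² − 1.29·I_D + 1.51 = 0, with roots I_D = 1.19 or 94 mA.
The root I_D = 94 mA gives V_GS = -11 V ≤ V_t, so take I_D = 1.19 mA.
Then V_GS = 2.91 V and V_DS = V_DD − I_D(R_D+R_S) = 13 − 1.19×2.35 = 10.2 V.
Saturation requires V_DS ≥ V_GS − V_t = 1.41 V; 10.2 ≥ 1.41 ✓.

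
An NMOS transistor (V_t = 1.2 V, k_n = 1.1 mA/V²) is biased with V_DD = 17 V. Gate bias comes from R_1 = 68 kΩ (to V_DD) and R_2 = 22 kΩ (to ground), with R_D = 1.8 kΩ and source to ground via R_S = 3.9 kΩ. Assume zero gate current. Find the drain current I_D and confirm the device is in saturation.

V_G = V_DD·R_2/(R_1+R_2) = 17×22/90 = 4.16 V.
Assume saturation: I_D = (k_n/2)(V_GS − V_t)² with V_GS = V_G − I_D·R_S = 4.16 − 3.9·I_D.
Substituting gives 8.37·I_D² − 13.7·I_D + 4.8 = 0, with roots I_D = 0.511 or 1.12 mA.
The root I_D = 1.12 mA gives V_GS = -0.23 V ≤ V_t, so take I_D = 0.511 mA.
Then V_GS = 2.16 V and V_DS = V_DD − I_D(R_D+R_S) = 17 − 0.511×5.7 = 14.1 V.
Saturation requires V_DS ≥ V_GS − V_t = 0.964 V; 14.1 ≥ 0.964 ✓.

I_D ≈ 0.51 mA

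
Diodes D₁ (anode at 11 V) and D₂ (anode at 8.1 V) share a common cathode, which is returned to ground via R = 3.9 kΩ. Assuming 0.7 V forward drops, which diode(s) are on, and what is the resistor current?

Only D₁ conducts; I_R ≈ 2.6 mA

Assume both conduct. Then node N would need to be at both 11−0.7 = 10.3 V and 8.1−0.7 = 7.4 V, which is impossible.
Assume only D₁ conducts: V_N = 11 − 0.7 = 10.3 V, so I_R = 10.3/3.9 = 2.64 mA.
Check D₂: its anode-to-cathode voltage is 8.1 − 10.3 = -2.2 V < 0.7 V, so it is off. The assumption is consistent.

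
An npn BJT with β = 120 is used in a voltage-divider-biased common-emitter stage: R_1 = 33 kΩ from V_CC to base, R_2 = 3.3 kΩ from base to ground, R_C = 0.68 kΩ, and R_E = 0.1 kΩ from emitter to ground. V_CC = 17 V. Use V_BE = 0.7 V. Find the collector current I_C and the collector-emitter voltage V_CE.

I_C ≈ 6.7 mA, V_CE ≈ 12 V

Thevenize the base divider: V_Th = V_CC·R_2/(R_1+R_2) = 17×3.3/36.3 = 1.55 V, R_Th = R_1‖R_2 = 3 kΩ.
Base-emitter loop: V_Th = I_B·R_Th + V_BE + (β+1)I_B·R_E, so I_B = (1.55 − 0.7) / (3 + 121×0.1) = 0.056 mA.
I_C = β·I_B = 120×0.056 = 6.72 mA, and I_E = (β+1)I_B = 6.77 mA.
V_CE = V_CC − I_C·R_C − I_E·R_E = 17 − 6.72×0.68 − 6.77×0.1 = 11.8 V.
V_CE = 11.8 V > 0.2 V confirms active-region operation.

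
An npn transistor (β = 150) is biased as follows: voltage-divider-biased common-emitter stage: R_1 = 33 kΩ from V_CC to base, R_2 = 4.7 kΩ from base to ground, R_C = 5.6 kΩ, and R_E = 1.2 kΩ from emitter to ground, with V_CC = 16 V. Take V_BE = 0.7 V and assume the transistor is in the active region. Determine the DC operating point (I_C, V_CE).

Thevenize the base divider: V_Th = V_CC·R_2/(R_1+R_2) = 16×4.7/37.7 = 1.99 V, R_Th = R_1‖R_2 = 4.11 kΩ.
Base-emitter loop: V_Th = I_B·R_Th + V_BE + (β+1)I_B·R_E, so I_B = (1.99 − 0.7) / (4.11 + 151×1.2) = 0.00699 mA.
I_C = β·I_B = 150×0.00699 = 1.05 mA, and I_E = (β+1)I_B = 1.05 mA.
V_CE = V_CC − I_C·R_C − I_E·R_E = 16 − 1.05×5.6 − 1.05×1.2 = 8.87 V.
V_CE = 8.87 V > 0.2 V confirms active-region operation.

I_C ≈ 1 mA, V_CE ≈ 8.9 V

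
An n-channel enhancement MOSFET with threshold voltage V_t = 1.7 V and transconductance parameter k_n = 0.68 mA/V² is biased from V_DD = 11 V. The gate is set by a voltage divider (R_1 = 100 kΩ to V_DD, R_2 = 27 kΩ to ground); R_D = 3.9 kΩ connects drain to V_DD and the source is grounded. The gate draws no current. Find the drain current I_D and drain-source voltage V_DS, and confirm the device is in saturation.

V_G = V_DD·R_2/(R_1+R_2) = 11×27/127 = 2.34 V. With the source grounded, V_GS = V_G = 2.34 V.
Assume saturation: I_D = (k_n/2)(V_GS − V_t)² = (0.68/2)×(2.34 − 1.7)² = 0.34×0.639² = 0.139 mA.
V_DS = V_DD − I_D·R_D = 11 − 0.139×3.9 = 10.5 V.
Saturation requires V_DS ≥ V_GS − V_t = 0.639 V; 10.5 ≥ 0.639 ✓.

I_D ≈ 0.14 mA, V_DS ≈ 10 V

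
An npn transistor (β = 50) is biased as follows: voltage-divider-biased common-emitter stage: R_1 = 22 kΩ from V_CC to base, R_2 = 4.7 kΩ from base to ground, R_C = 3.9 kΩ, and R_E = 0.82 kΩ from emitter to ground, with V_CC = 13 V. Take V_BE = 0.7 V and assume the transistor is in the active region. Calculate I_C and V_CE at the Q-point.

Thevenize the base divider: V_Th = V_CC·R_2/(R_1+R_2) = 13×4.7/26.7 = 2.29 V, R_Th = R_1‖R_2 = 3.87 kΩ.
Base-emitter loop: V_Th = I_B·R_Th + V_BE + (β+1)I_B·R_E, so I_B = (2.29 − 0.7) / (3.87 + 51×0.82) = 0.0348 mA.
I_C = β·I_B = 50×0.0348 = 1.74 mA, and I_E = (β+1)I_B = 1.77 mA.
V_CE = V_CC − I_C·R_C − I_E·R_E = 13 − 1.74×3.9 − 1.77×0.82 = 4.77 V.
V_CE = 4.77 V > 0.2 V confirms active-region operation.

I_C ≈ 1.7 mA, V_CE ≈ 4.8 V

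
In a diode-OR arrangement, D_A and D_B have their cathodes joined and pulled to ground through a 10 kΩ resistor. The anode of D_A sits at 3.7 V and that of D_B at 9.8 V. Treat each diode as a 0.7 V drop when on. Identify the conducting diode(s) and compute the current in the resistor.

Assume both conduct. Then node N would need to be at both 3.7−0.7 = 3 V and 9.8−0.7 = 9.1 V, which is impossible.
Assume only D_B conducts: V_N = 9.8 − 0.7 = 9.1 V, so I_R = 9.1/10 = 0.91 mA.
Check D_A: its anode-to-cathode voltage is 3.7 − 9.1 = -5.4 V < 0.7 V, so it is off. The assumption is consistent.

Only D_B conducts; I_R ≈ 0.91 mA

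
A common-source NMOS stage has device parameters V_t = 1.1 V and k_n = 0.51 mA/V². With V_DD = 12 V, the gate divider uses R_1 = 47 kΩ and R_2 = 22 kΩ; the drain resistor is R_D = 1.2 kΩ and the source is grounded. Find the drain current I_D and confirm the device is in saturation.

V_G = V_DD·R_2/(R_1+R_2) = 12×22/69 = 3.83 V. With the source grounded, V_GS = V_G = 3.83 V.
Assume saturation: I_D = (k_n/2)(V_GS − V_t)² = (0.51/2)×(3.83 − 1.1)² = 0.255×2.73² = 1.9 mA.
V_DS = V_DD − I_D·R_D = 12 − 1.9×1.2 = 9.73 V.
Saturation requires V_DS ≥ V_GS − V_t = 2.73 V; 9.73 ≥ 2.73 ✓.

I_D ≈ 1.9 mA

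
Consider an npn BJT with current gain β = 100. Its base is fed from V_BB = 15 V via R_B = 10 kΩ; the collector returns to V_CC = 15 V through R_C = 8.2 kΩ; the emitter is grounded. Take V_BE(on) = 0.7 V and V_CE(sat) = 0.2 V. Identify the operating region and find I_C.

Assume active: I_B = (15 − 0.7)/10 = 1.43 mA, giving I_C = β·I_B = 143 mA.
But then V_CE = 15 − 143×8.2 = -1160 V < V_CE(sat) = 0.2 V — impossible in the active region.
So the transistor is saturated. With V_CE = 0.2 V, I_C = (V_CC − 0.2)/R_C = 14.8/8.2 = 1.8 mA.
Check: β·I_B = 143 mA > I_C = 1.8 mA, confirming saturation.

saturation; I_C ≈ 1.8 mA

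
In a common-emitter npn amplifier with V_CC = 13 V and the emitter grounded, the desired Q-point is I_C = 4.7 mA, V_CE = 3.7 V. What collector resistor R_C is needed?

Collector loop: V_CC = I_C·R_C + V_CE.
R_C = (V_CC − V_CE)/I_C = (13 − 3.7)/4.7 = 1.98 kΩ.

R_C ≈ 2 kΩ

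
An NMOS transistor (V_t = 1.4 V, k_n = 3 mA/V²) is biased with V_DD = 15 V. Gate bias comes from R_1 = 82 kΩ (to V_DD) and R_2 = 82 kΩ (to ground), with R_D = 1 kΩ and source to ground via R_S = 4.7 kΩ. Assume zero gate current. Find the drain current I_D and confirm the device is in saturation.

V_G = V_DD·R_2/(R_1+R_2) = 15×82/164 = 7.5 V.
Assume saturation: I_D = (k_n/2)(V_GS − V_t)² with V_GS = V_G − I_D·R_S = 7.5 − 4.7·I_D.
Substituting gives 33.1·I_D² − 87·I_D + 55.8 = 0, with roots I_D = 1.11 or 1.51 mA.
The root I_D = 1.51 mA gives V_GS = 0.396 V ≤ V_t, so take I_D = 1.11 mA.
Then V_GS = 2.26 V and V_DS = V_DD − I_D(R_D+R_S) = 15 − 1.11×5.7 = 8.65 V.
Saturation requires V_DS ≥ V_GS − V_t = 0.862 V; 8.65 ≥ 0.862 ✓.

I_D ≈ 1.1 mA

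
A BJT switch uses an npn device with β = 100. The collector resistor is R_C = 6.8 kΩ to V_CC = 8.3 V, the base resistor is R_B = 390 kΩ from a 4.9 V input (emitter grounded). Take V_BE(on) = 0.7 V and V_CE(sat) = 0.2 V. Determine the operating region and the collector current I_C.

Assume active. Base-emitter loop: I_B = (V_BB − V_BE)/R_B = (4.9 − 0.7)/390 = 0.0108 mA.
I_C = β·I_B = 100×0.0108 = 1.08 mA.
V_CE = V_CC − I_C·R_C = 8.3 − 1.08×6.8 = 0.977 V > V_CE(sat), so the active-region assumption holds.

active; I_C ≈ 1.1 mA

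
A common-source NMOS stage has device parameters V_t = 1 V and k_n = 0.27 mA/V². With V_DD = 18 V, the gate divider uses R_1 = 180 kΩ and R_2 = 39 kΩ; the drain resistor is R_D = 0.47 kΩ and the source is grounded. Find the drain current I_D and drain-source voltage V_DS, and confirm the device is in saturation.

I_D ≈ 0.66 mA, V_DS ≈ 18 V

V_G = V_DD·R_2/(R_1+R_2) = 18×39/219 = 3.21 V. With the source grounded, V_GS = V_G = 3.21 V.
Assume saturation: I_D = (k_n/2)(V_GS − V_t)² = (0.27/2)×(3.21 − 1)² = 0.135×2.21² = 0.657 mA.
V_DS = V_DD − I_D·R_D = 18 − 0.657×0.47 = 17.7 V.
Saturation requires V_DS ≥ V_GS − V_t = 2.21 V; 17.7 ≥ 2.21 ✓.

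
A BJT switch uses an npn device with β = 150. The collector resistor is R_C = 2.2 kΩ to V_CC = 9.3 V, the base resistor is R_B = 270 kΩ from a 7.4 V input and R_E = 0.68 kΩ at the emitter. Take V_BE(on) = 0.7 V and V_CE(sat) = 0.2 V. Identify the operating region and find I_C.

active; I_C ≈ 2.7 mA

Assume active. Base-emitter loop: I_B = (V_BB − V_BE)/(R_B + (β+1)R_E) = (7.4 − 0.7)/(270 + 151×0.68) = 0.018 mA.
I_C = β·I_B = 150×0.018 = 2.7 mA.
V_CE = V_CC − I_C·R_C − I_E·R_E = 9.3 − 2.7×2.2 − 2.71×0.68 = 1.52 V > V_CE(sat), so the active-region assumption holds.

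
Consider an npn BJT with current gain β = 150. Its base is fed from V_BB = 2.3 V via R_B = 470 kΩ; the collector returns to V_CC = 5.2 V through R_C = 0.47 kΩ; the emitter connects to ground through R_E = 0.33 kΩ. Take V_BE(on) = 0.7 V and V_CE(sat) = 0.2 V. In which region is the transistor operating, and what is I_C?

active; I_C ≈ 0.46 mA

Assume active. Base-emitter loop: I_B = (V_BB − V_BE)/(R_B + (β+1)R_E) = (2.3 − 0.7)/(470 + 151×0.33) = 0.00308 mA.
I_C = β·I_B = 150×0.00308 = 0.462 mA.
V_CE = V_CC − I_C·R_C − I_E·R_E = 5.2 − 0.462×0.47 − 0.465×0.33 = 4.83 V > V_CE(sat), so the active-region assumption holds.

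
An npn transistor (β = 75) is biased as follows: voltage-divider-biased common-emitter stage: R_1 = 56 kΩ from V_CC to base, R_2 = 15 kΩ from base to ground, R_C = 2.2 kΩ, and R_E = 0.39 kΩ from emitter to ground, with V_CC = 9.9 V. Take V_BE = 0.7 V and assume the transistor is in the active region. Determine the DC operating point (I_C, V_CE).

Thevenize the base divider: V_Th = V_CC·R_2/(R_1+R_2) = 9.9×15/71 = 2.09 V, R_Th = R_1‖R_2 = 11.8 kΩ.
Base-emitter loop: V_Th = I_B·R_Th + V_BE + (β+1)I_B·R_E, so I_B = (2.09 − 0.7) / (11.8 + 76×0.39) = 0.0336 mA.
I_C = β·I_B = 75×0.0336 = 2.52 mA, and I_E = (β+1)I_B = 2.55 mA.
V_CE = V_CC − I_C·R_C − I_E·R_E = 9.9 − 2.52×2.2 − 2.55×0.39 = 3.37 V.
V_CE = 3.37 V > 0.2 V confirms active-region operation.

I_C ≈ 2.5 mA, V_CE ≈ 3.4 V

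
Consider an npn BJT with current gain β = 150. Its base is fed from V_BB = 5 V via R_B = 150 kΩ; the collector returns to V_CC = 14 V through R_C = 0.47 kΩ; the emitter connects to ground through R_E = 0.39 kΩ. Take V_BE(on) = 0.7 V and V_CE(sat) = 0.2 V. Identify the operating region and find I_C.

active; I_C ≈ 3.1 mA

Assume active. Base-emitter loop: I_B = (V_BB − V_BE)/(R_B + (β+1)R_E) = (5 − 0.7)/(150 + 151×0.39) = 0.0206 mA.
I_C = β·I_B = 150×0.0206 = 3.09 mA.
V_CE = V_CC − I_C·R_C − I_E·R_E = 14 − 3.09×0.47 − 3.11×0.39 = 11.3 V > V_CE(sat), so the active-region assumption holds.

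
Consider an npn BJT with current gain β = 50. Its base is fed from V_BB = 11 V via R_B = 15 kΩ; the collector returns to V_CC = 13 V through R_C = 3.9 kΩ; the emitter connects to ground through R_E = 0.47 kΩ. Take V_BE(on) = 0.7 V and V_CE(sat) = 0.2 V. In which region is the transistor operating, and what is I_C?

Assume active: I_B = (11 − 0.7)/(15 + 51×0.47) = 0.264 mA, I_C = β·I_B = 13.2 mA.
Then V_CE = 13 − 13.2×3.9 − 13.5×0.47 = -44.9 V < 0.2 V — the active assumption fails.
Re-solve with V_CE = 0.2 V. KCL at the emitter: V_E/R_E = (V_BB−0.7−V_E)/R_B + (V_CC−0.2−V_E)/R_C, giving V_E = 1.62 V.
I_C = (V_CC − 0.2 − V_E)/R_C = (12.8 − 1.62)/3.9 = 2.87 mA.
Check: I_B = (10.3 − 1.62)/15 = 0.579 mA, and β·I_B = 28.9 mA > I_C, confirming saturation.

saturation; I_C ≈ 2.9 mA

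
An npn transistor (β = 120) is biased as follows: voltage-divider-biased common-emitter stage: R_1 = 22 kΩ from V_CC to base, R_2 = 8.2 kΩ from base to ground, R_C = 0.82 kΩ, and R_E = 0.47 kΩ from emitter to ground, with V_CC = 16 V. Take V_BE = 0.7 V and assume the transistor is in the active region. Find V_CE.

Thevenize the base divider: V_Th = V_CC·R_2/(R_1+R_2) = 16×8.2/30.2 = 4.34 V, R_Th = R_1‖R_2 = 5.97 kΩ.
Base-emitter loop: V_Th = I_B·R_Th + V_BE + (β+1)I_B·R_E, so I_B = (4.34 − 0.7) / (5.97 + 121×0.47) = 0.058 mA.
I_C = β·I_B = 120×0.058 = 6.96 mA, and I_E = (β+1)I_B = 7.02 mA.
V_CE = V_CC − I_C·R_C − I_E·R_E = 16 − 6.96×0.82 − 7.02×0.47 = 7 V.
V_CE = 7 V > 0.2 V confirms active-region operation.

V_CE ≈ 7 V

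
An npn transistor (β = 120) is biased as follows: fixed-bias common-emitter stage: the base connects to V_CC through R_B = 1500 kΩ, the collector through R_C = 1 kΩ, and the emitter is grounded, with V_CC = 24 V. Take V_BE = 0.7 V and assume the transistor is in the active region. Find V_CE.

V_CE ≈ 22 V

Base loop: V_CC = I_B·R_B + V_BE, so I_B = (24 − 0.7)/1500 kΩ = 0.0155 mA.
In the active region I_C = β·I_B = 120 × 0.0155 = 1.86 mA.
Collector loop: V_CE = V_CC − I_C·R_C = 24 − 1.86×1 = 22.1 V.
Since V_CE = 22.1 V > V_CE(sat) ≈ 0.2 V, the transistor is in the active region as assumed.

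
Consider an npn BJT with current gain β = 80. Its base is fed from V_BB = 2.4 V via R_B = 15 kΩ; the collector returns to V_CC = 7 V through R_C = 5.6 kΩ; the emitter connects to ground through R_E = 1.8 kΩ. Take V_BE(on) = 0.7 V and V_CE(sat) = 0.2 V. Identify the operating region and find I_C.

active; I_C ≈ 0.85 mA

Assume active. Base-emitter loop: I_B = (V_BB − V_BE)/(R_B + (β+1)R_E) = (2.4 − 0.7)/(15 + 81×1.8) = 0.0106 mA.
I_C = β·I_B = 80×0.0106 = 0.846 mA.
V_CE = V_CC − I_C·R_C − I_E·R_E = 7 − 0.846×5.6 − 0.856×1.8 = 0.722 V > V_CE(sat), so the active-region assumption holds.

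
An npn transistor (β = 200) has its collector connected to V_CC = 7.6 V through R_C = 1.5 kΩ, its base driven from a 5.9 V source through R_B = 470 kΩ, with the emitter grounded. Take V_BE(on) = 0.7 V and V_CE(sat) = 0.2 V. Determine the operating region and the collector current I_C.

Assume active. Base-emitter loop: I_B = (V_BB − V_BE)/R_B = (5.9 − 0.7)/470 = 0.0111 mA.
I_C = β·I_B = 200×0.0111 = 2.21 mA.
V_CE = V_CC − I_C·R_C = 7.6 − 2.21×1.5 = 4.28 V > V_CE(sat), so the active-region assumption holds.

active; I_C ≈ 2.2 mA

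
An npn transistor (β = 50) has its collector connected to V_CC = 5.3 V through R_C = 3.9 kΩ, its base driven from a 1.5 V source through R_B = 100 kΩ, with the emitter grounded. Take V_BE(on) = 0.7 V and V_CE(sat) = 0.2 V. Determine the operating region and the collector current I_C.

Assume active. Base-emitter loop: I_B = (V_BB − V_BE)/R_B = (1.5 − 0.7)/100 = 0.008 mA.
I_C = β·I_B = 50×0.008 = 0.4 mA.
V_CE = V_CC − I_C·R_C = 5.3 − 0.4×3.9 = 3.74 V > V_CE(sat), so the active-region assumption holds.

active; I_C ≈ 0.4 mA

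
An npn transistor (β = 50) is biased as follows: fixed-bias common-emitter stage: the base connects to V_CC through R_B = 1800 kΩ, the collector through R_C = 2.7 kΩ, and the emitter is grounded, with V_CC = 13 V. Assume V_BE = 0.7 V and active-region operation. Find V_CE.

V_CE ≈ 12 V

Base loop: V_CC = I_B·R_B + V_BE, so I_B = (13 − 0.7)/1800 kΩ = 0.00683 mA.
In the active region I_C = β·I_B = 50 × 0.00683 = 0.342 mA.
Collector loop: V_CE = V_CC − I_C·R_C = 13 − 0.342×2.7 = 12.1 V.
Since V_CE = 12.1 V > V_CE(sat) ≈ 0.2 V, the transistor is in the active region as assumed.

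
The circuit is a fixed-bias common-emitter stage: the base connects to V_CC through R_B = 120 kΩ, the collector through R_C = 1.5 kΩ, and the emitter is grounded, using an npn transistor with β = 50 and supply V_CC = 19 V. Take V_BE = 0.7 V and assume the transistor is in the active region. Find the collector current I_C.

I_C ≈ 7.6 mA

Base loop: V_CC = I_B·R_B + V_BE, so I_B = (19 − 0.7)/120 kΩ = 0.152 mA.
In the active region I_C = β·I_B = 50 × 0.152 = 7.62 mA.
Collector loop: V_CE = V_CC − I_C·R_C = 19 − 7.62×1.5 = 7.56 V.
Since V_CE = 7.56 V > V_CE(sat) ≈ 0.2 V, the transistor is in the active region as assumed.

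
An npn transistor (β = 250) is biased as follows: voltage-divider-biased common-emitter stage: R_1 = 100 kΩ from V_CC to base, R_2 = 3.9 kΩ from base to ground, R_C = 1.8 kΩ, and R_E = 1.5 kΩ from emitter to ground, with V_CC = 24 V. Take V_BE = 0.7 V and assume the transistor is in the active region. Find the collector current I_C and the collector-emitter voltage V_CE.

Thevenize the base divider: V_Th = V_CC·R_2/(R_1+R_2) = 24×3.9/104 = 0.901 V, R_Th = R_1‖R_2 = 3.75 kΩ.
Base-emitter loop: V_Th = I_B·R_Th + V_BE + (β+1)I_B·R_E, so I_B = (0.901 − 0.7) / (3.75 + 251×1.5) = 0.000528 mA.
I_C = β·I_B = 250×0.000528 = 0.132 mA, and I_E = (β+1)I_B = 0.133 mA.
V_CE = V_CC − I_C·R_C − I_E·R_E = 24 − 0.132×1.8 − 0.133×1.5 = 23.6 V.
V_CE = 23.6 V > 0.2 V confirms active-region operation.

I_C ≈ 0.13 mA, V_CE ≈ 24 V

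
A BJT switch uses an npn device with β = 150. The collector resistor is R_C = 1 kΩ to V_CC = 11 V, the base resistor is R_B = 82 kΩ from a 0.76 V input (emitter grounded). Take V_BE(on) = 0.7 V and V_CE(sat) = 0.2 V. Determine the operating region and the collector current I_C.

active; I_C ≈ 0.11 mA

Assume active. Base-emitter loop: I_B = (V_BB − V_BE)/R_B = (0.76 − 0.7)/82 = 0.000732 mA.
I_C = β·I_B = 150×0.000732 = 0.11 mA.
V_CE = V_CC − I_C·R_C = 11 − 0.11×1 = 10.9 V > V_CE(sat), so the active-region assumption holds.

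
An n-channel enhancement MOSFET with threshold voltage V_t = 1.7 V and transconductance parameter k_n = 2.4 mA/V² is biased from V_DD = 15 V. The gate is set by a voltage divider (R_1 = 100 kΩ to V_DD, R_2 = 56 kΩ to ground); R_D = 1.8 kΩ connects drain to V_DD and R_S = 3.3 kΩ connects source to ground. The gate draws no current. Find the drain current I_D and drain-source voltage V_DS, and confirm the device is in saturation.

V_G = V_DD·R_2/(R_1+R_2) = 15×56/156 = 5.38 V.
Assume saturation: I_D = (k_n/2)(V_GS − V_t)² with V_GS = V_G − I_D·R_S = 5.38 − 3.3·I_D.
Substituting gives 13.1·I_D² − 30.2·I_D + 16.3 = 0, with roots I_D = 0.86 or 1.45 mA.
The root I_D = 1.45 mA gives V_GS = 0.601 V ≤ V_t, so take I_D = 0.86 mA.
Then V_GS = 2.55 V and V_DS = V_DD − I_D(R_D+R_S) = 15 − 0.86×5.1 = 10.6 V.
Saturation requires V_DS ≥ V_GS − V_t = 0.847 V; 10.6 ≥ 0.847 ✓.

I_D ≈ 0.86 mA, V_DS ≈ 11 V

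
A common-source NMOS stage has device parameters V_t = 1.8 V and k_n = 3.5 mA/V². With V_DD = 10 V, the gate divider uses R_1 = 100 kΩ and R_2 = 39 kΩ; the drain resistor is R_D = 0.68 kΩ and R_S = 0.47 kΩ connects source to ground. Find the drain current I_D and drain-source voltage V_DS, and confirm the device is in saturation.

I_D ≈ 0.75 mA, V_DS ≈ 9.1 V

V_G = V_DD·R_2/(R_1+R_2) = 10×39/139 = 2.81 V.
Assume saturation: I_D = (k_n/2)(V_GS − V_t)² with V_GS = V_G − I_D·R_S = 2.81 − 0.47·I_D.
Substituting gives 0.387·I_D² − 2.65·I_D + 1.77 = 0, with roots I_D = 0.748 or 6.12 mA.
The root I_D = 6.12 mA gives V_GS = -0.0698 V ≤ V_t, so take I_D = 0.748 mA.
Then V_GS = 2.45 V and V_DS = V_DD − I_D(R_D+R_S) = 10 − 0.748×1.15 = 9.14 V.
Saturation requires V_DS ≥ V_GS − V_t = 0.654 V; 9.14 ≥ 0.654 ✓.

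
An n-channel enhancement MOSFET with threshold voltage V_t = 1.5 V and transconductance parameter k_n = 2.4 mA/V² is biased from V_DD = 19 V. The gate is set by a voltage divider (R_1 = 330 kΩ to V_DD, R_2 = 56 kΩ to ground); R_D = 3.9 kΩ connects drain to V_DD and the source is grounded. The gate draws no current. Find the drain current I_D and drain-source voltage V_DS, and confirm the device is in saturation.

I_D ≈ 1.9 mA, V_DS ≈ 12 V

V_G = V_DD·R_2/(R_1+R_2) = 19×56/386 = 2.76 V. With the source grounded, V_GS = V_G = 2.76 V.
Assume saturation: I_D = (k_n/2)(V_GS − V_t)² = (2.4/2)×(2.76 − 1.5)² = 1.2×1.26² = 1.89 mA.
V_DS = V_DD − I_D·R_D = 19 − 1.89×3.9 = 11.6 V.
Saturation requires V_DS ≥ V_GS − V_t = 1.26 V; 11.6 ≥ 1.26 ✓.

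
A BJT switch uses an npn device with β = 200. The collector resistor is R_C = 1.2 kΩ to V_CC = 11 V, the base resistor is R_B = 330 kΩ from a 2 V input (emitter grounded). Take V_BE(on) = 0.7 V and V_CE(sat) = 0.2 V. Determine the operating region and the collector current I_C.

active; I_C ≈ 0.79 mA

Assume active. Base-emitter loop: I_B = (V_BB − V_BE)/R_B = (2 − 0.7)/330 = 0.00394 mA.
I_C = β·I_B = 200×0.00394 = 0.788 mA.
V_CE = V_CC − I_C·R_C = 11 − 0.788×1.2 = 10.1 V > V_CE(sat), so the active-region assumption holds.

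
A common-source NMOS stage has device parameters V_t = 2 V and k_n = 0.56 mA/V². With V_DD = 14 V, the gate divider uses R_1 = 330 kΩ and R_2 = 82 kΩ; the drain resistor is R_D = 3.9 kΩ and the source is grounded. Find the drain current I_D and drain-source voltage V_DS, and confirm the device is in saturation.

I_D ≈ 0.17 mA, V_DS ≈ 13 V

V_G = V_DD·R_2/(R_1+R_2) = 14×82/412 = 2.79 V. With the source grounded, V_GS = V_G = 2.79 V.
Assume saturation: I_D = (k_n/2)(V_GS − V_t)² = (0.56/2)×(2.79 − 2)² = 0.28×0.786² = 0.173 mA.
V_DS = V_DD − I_D·R_D = 14 − 0.173×3.9 = 13.3 V.
Saturation requires V_DS ≥ V_GS − V_t = 0.786 V; 13.3 ≥ 0.786 ✓.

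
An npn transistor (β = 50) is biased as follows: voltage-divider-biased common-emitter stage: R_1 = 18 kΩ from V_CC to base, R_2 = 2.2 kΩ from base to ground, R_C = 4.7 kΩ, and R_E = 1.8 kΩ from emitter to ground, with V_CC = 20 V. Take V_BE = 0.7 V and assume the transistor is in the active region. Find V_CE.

V_CE ≈ 15 V

Thevenize the base divider: V_Th = V_CC·R_2/(R_1+R_2) = 20×2.2/20.2 = 2.18 V, R_Th = R_1‖R_2 = 1.96 kΩ.
Base-emitter loop: V_Th = I_B·R_Th + V_BE + (β+1)I_B·R_E, so I_B = (2.18 − 0.7) / (1.96 + 51×1.8) = 0.0158 mA.
I_C = β·I_B = 50×0.0158 = 0.788 mA, and I_E = (β+1)I_B = 0.804 mA.
V_CE = V_CC − I_C·R_C − I_E·R_E = 20 − 0.788×4.7 − 0.804×1.8 = 14.8 V.
V_CE = 14.8 V > 0.2 V confirms active-region operation.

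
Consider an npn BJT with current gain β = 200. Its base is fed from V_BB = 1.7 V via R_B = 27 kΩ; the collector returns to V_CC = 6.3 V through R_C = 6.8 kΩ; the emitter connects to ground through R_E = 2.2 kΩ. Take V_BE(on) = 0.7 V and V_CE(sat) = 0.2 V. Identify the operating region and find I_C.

Assume active. Base-emitter loop: I_B = (V_BB − V_BE)/(R_B + (β+1)R_E) = (1.7 − 0.7)/(27 + 201×2.2) = 0.00213 mA.
I_C = β·I_B = 200×0.00213 = 0.426 mA.
V_CE = V_CC − I_C·R_C − I_E·R_E = 6.3 − 0.426×6.8 − 0.428×2.2 = 2.46 V > V_CE(sat), so the active-region assumption holds.

active; I_C ≈ 0.43 mA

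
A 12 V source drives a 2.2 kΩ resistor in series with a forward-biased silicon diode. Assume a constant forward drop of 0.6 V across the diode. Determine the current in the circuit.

I ≈ 5.2 mA

KVL around the loop: 12 = V_D + I·R = 0.6 + I × 2.2 kΩ.
So I = (12 − 0.6) / 2.2 kΩ = 11.4 / 2.2 = 5.18 mA.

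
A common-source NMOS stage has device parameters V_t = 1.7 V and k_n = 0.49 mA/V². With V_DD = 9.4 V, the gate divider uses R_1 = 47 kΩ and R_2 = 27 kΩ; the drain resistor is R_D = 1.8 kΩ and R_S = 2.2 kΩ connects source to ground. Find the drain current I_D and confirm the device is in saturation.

I_D ≈ 0.29 mA

V_G = V_DD·R_2/(R_1+R_2) = 9.4×27/74 = 3.43 V.
Assume saturation: I_D = (k_n/2)(V_GS − V_t)² with V_GS = V_G − I_D·R_S = 3.43 − 2.2·I_D.
Substituting gives 1.19·I_D² − 2.86·I_D + 0.733 = 0, with roots I_D = 0.291 or 2.12 mA.
The root I_D = 2.12 mA gives V_GS = -1.24 V ≤ V_t, so take I_D = 0.291 mA.
Then V_GS = 2.79 V and V_DS = V_DD − I_D(R_D+R_S) = 9.4 − 0.291×4 = 8.24 V.
Saturation requires V_DS ≥ V_GS − V_t = 1.09 V; 8.24 ≥ 1.09 ✓.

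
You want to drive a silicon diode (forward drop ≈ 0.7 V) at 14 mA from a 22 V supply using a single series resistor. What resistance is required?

The resistor drops V_S − V_D = 22 − 0.7 = 21.3 V at 14 mA.
R = 21.3 V / 14 mA = 1.52 kΩ.

R ≈ 1.5 kΩ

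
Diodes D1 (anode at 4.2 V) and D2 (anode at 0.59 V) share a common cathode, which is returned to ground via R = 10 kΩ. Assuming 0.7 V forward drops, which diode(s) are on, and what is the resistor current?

Assume both conduct. Then node N would need to be at both 4.2−0.7 = 3.5 V and 0.59−0.7 = -0.11 V, which is impossible.
Assume only D1 conducts: V_N = 4.2 − 0.7 = 3.5 V, so I_R = 3.5/10 = 0.35 mA.
Check D2: its anode-to-cathode voltage is 0.59 − 3.5 = -2.91 V < 0.7 V, so it is off. The assumption is consistent.

Only D1 conducts; I_R ≈ 0.35 mA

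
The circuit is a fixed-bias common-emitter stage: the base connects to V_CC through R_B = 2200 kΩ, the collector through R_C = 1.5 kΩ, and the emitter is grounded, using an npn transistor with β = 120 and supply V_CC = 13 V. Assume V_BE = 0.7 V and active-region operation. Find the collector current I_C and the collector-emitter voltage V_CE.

Base loop: V_CC = I_B·R_B + V_BE, so I_B = (13 − 0.7)/2200 kΩ = 0.00559 mA.
In the active region I_C = β·I_B = 120 × 0.00559 = 0.671 mA.
Collector loop: V_CE = V_CC − I_C·R_C = 13 − 0.671×1.5 = 12 V.
Since V_CE = 12 V > V_CE(sat) ≈ 0.2 V, the transistor is in the active region as assumed.

I_C ≈ 0.67 mA, V_CE ≈ 12 V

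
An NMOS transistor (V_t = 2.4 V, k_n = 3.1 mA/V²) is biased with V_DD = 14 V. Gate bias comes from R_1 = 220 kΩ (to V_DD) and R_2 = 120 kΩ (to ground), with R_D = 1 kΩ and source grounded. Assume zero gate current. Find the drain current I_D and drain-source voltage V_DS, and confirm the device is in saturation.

V_G = V_DD·R_2/(R_1+R_2) = 14×120/340 = 4.94 V. With the source grounded, V_GS = V_G = 4.94 V.
Assume saturation: I_D = (k_n/2)(V_GS − V_t)² = (3.1/2)×(4.94 − 2.4)² = 1.55×2.54² = 10 mA.
V_DS = V_DD − I_D·R_D = 14 − 10×1 = 3.99 V.
Saturation requires V_DS ≥ V_GS − V_t = 2.54 V; 3.99 ≥ 2.54 ✓.

I_D ≈ 10 mA, V_DS ≈ 4 V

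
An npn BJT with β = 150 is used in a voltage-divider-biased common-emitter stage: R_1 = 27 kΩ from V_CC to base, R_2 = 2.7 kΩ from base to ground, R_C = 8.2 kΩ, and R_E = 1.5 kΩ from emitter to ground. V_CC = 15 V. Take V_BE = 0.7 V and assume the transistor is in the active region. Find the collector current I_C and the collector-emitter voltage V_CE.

I_C ≈ 0.43 mA, V_CE ≈ 11 V

Thevenize the base divider: V_Th = V_CC·R_2/(R_1+R_2) = 15×2.7/29.7 = 1.36 V, R_Th = R_1‖R_2 = 2.45 kΩ.
Base-emitter loop: V_Th = I_B·R_Th + V_BE + (β+1)I_B·R_E, so I_B = (1.36 − 0.7) / (2.45 + 151×1.5) = 0.0029 mA.
I_C = β·I_B = 150×0.0029 = 0.435 mA, and I_E = (β+1)I_B = 0.438 mA.
V_CE = V_CC − I_C·R_C − I_E·R_E = 15 − 0.435×8.2 − 0.438×1.5 = 10.8 V.
V_CE = 10.8 V > 0.2 V confirms active-region operation.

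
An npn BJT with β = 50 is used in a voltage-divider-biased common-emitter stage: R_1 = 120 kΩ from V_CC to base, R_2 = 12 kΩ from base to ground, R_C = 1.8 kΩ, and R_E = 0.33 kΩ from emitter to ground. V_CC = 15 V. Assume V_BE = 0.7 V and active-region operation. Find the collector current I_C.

Thevenize the base divider: V_Th = V_CC·R_2/(R_1+R_2) = 15×12/132 = 1.36 V, R_Th = R_1‖R_2 = 10.9 kΩ.
Base-emitter loop: V_Th = I_B·R_Th + V_BE + (β+1)I_B·R_E, so I_B = (1.36 − 0.7) / (10.9 + 51×0.33) = 0.0239 mA.
I_C = β·I_B = 50×0.0239 = 1.2 mA, and I_E = (β+1)I_B = 1.22 mA.
V_CE = V_CC − I_C·R_C − I_E·R_E = 15 − 1.2×1.8 − 1.22×0.33 = 12.4 V.
V_CE = 12.4 V > 0.2 V confirms active-region operation.

I_C ≈ 1.2 mA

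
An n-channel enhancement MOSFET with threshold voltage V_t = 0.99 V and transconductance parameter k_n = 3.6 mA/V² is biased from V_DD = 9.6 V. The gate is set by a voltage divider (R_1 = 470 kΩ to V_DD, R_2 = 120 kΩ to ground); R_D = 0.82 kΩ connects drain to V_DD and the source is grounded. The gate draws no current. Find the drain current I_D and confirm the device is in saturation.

I_D ≈ 1.7 mA

V_G = V_DD·R_2/(R_1+R_2) = 9.6×120/590 = 1.95 V. With the source grounded, V_GS = V_G = 1.95 V.
Assume saturation: I_D = (k_n/2)(V_GS − V_t)² = (3.6/2)×(1.95 − 0.99)² = 1.8×0.963² = 1.67 mA.
V_DS = V_DD − I_D·R_D = 9.6 − 1.67×0.82 = 8.23 V.
Saturation requires V_DS ≥ V_GS − V_t = 0.963 V; 8.23 ≥ 0.963 ✓.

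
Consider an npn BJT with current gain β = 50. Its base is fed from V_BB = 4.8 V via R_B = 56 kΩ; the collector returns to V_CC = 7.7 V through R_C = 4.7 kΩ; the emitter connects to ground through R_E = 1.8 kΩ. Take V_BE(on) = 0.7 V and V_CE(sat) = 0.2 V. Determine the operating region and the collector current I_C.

Assume active: I_B = (4.8 − 0.7)/(56 + 51×1.8) = 0.0277 mA, I_C = β·I_B = 1.39 mA.
Then V_CE = 7.7 − 1.39×4.7 − 1.41×1.8 = -1.37 V < 0.2 V — the active assumption fails.
Re-solve with V_CE = 0.2 V. KCL at the emitter: V_E/R_E = (V_BB−0.7−V_E)/R_B + (V_CC−0.2−V_E)/R_C, giving V_E = 2.12 V.
I_C = (V_CC − 0.2 − V_E)/R_C = (7.5 − 2.12)/4.7 = 1.14 mA.
Check: I_B = (4.1 − 2.12)/56 = 0.0353 mA, and β·I_B = 1.77 mA > I_C, confirming saturation.

saturation; I_C ≈ 1.1 mA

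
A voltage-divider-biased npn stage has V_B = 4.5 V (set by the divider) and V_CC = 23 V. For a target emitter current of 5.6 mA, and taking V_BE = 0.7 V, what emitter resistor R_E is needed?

R_E ≈ 0.68 kΩ

V_E = V_B − V_BE = 4.5 − 0.7 = 3.8 V.
R_E = V_E / I_E = 3.8 / 5.6 = 0.679 kΩ.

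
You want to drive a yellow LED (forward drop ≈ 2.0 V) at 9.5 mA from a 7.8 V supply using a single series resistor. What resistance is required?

The resistor drops V_S − V_D = 7.8 − 2.0 = 5.8 V at 9.5 mA.
R = 5.8 V / 9.5 mA = 0.611 kΩ.

R ≈ 0.61 kΩ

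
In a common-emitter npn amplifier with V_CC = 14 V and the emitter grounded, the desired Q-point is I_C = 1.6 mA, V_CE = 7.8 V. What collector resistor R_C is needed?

Collector loop: V_CC = I_C·R_C + V_CE.
R_C = (V_CC − V_CE)/I_C = (14 − 7.8)/1.6 = 3.88 kΩ.

R_C ≈ 3.9 kΩ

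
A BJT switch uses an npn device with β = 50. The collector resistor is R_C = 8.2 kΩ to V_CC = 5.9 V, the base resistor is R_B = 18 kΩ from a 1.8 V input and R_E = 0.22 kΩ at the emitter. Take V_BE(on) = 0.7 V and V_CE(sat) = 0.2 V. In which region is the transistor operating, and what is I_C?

saturation; I_C ≈ 0.68 mA

Assume active: I_B = (1.8 − 0.7)/(18 + 51×0.22) = 0.0376 mA, I_C = β·I_B = 1.88 mA.
Then V_CE = 5.9 − 1.88×8.2 − 1.92×0.22 = -9.96 V < 0.2 V — the active assumption fails.
Re-solve with V_CE = 0.2 V. KCL at the emitter: V_E/R_E = (V_BB−0.7−V_E)/R_B + (V_CC−0.2−V_E)/R_C, giving V_E = 0.16 V.
I_C = (V_CC − 0.2 − V_E)/R_C = (5.7 − 0.16)/8.2 = 0.676 mA.
Check: I_B = (1.1 − 0.16)/18 = 0.0522 mA, and β·I_B = 2.61 mA > I_C, confirming saturation.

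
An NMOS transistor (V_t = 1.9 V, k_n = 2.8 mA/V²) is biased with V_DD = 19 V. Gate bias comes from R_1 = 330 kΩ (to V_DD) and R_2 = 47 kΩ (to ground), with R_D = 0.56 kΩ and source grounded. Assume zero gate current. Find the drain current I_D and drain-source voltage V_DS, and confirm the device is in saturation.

I_D ≈ 0.31 mA, V_DS ≈ 19 V

V_G = V_DD·R_2/(R_1+R_2) = 19×47/377 = 2.37 V. With the source grounded, V_GS = V_G = 2.37 V.
Assume saturation: I_D = (k_n/2)(V_GS − V_t)² = (2.8/2)×(2.37 − 1.9)² = 1.4×0.469² = 0.308 mA.
V_DS = V_DD − I_D·R_D = 19 − 0.308×0.56 = 18.8 V.
Saturation requires V_DS ≥ V_GS − V_t = 0.469 V; 18.8 ≥ 0.469 ✓.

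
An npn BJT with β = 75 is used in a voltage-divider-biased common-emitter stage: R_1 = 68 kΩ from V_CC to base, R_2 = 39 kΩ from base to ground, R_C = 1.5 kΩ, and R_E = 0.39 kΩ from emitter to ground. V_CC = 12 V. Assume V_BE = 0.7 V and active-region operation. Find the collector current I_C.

Thevenize the base divider: V_Th = V_CC·R_2/(R_1+R_2) = 12×39/107 = 4.37 V, R_Th = R_1‖R_2 = 24.8 kΩ.
Base-emitter loop: V_Th = I_B·R_Th + V_BE + (β+1)I_B·R_E, so I_B = (4.37 − 0.7) / (24.8 + 76×0.39) = 0.0675 mA.
I_C = β·I_B = 75×0.0675 = 5.06 mA, and I_E = (β+1)I_B = 5.13 mA.
V_CE = V_CC − I_C·R_C − I_E·R_E = 12 − 5.06×1.5 − 5.13×0.39 = 2.41 V.
V_CE = 2.41 V > 0.2 V confirms active-region operation.

I_C ≈ 5.1 mA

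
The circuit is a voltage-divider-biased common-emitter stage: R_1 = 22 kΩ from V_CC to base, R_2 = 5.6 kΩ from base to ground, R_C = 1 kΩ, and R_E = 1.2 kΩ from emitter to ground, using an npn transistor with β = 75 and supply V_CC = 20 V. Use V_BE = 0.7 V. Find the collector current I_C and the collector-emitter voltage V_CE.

Thevenize the base divider: V_Th = V_CC·R_2/(R_1+R_2) = 20×5.6/27.6 = 4.06 V, R_Th = R_1‖R_2 = 4.46 kΩ.
Base-emitter loop: V_Th = I_B·R_Th + V_BE + (β+1)I_B·R_E, so I_B = (4.06 − 0.7) / (4.46 + 76×1.2) = 0.0351 mA.
I_C = β·I_B = 75×0.0351 = 2.63 mA, and I_E = (β+1)I_B = 2.67 mA.
V_CE = V_CC − I_C·R_C − I_E·R_E = 20 − 2.63×1 − 2.67×1.2 = 14.2 V.
V_CE = 14.2 V > 0.2 V confirms active-region operation.

I_C ≈ 2.6 mA, V_CE ≈ 14 V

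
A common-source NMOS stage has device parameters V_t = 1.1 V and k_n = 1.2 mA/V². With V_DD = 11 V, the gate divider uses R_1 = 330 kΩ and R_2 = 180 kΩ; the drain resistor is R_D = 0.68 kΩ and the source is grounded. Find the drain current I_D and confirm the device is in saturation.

I_D ≈ 4.6 mA

V_G = V_DD·R_2/(R_1+R_2) = 11×180/510 = 3.88 V. With the source grounded, V_GS = V_G = 3.88 V.
Assume saturation: I_D = (k_n/2)(V_GS − V_t)² = (1.2/2)×(3.88 − 1.1)² = 0.6×2.78² = 4.64 mA.
V_DS = V_DD − I_D·R_D = 11 − 4.64×0.68 = 7.84 V.
Saturation requires V_DS ≥ V_GS − V_t = 2.78 V; 7.84 ≥ 2.78 ✓.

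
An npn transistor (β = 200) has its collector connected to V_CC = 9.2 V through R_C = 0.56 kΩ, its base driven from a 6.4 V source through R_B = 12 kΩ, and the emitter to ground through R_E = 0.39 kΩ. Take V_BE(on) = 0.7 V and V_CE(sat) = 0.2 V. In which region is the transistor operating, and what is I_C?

Assume active: I_B = (6.4 − 0.7)/(12 + 201×0.39) = 0.0631 mA, I_C = β·I_B = 12.6 mA.
Then V_CE = 9.2 − 12.6×0.56 − 12.7×0.39 = -2.81 V < 0.2 V — the active assumption fails.
Re-solve with V_CE = 0.2 V. KCL at the emitter: V_E/R_E = (V_BB−0.7−V_E)/R_B + (V_CC−0.2−V_E)/R_C, giving V_E = 3.73 V.
I_C = (V_CC − 0.2 − V_E)/R_C = (9 − 3.73)/0.56 = 9.41 mA.
Check: I_B = (5.7 − 3.73)/12 = 0.164 mA, and β·I_B = 32.8 mA > I_C, confirming saturation.

saturation; I_C ≈ 9.4 mA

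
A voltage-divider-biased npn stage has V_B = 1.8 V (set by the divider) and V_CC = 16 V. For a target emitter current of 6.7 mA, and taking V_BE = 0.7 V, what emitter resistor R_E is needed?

R_E ≈ 0.16 kΩ

V_E = V_B − V_BE = 1.8 − 0.7 = 1.1 V.
R_E = V_E / I_E = 1.1 / 6.7 = 0.164 kΩ.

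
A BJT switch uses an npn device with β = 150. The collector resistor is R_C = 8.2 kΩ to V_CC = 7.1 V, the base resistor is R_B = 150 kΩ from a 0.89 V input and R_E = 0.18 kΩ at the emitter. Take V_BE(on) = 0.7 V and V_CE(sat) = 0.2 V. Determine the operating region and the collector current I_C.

Assume active. Base-emitter loop: I_B = (V_BB − V_BE)/(R_B + (β+1)R_E) = (0.89 − 0.7)/(150 + 151×0.18) = 0.00107 mA.
I_C = β·I_B = 150×0.00107 = 0.161 mA.
V_CE = V_CC − I_C·R_C − I_E·R_E = 7.1 − 0.161×8.2 − 0.162×0.18 = 5.75 V > V_CE(sat), so the active-region assumption holds.

active; I_C ≈ 0.16 mA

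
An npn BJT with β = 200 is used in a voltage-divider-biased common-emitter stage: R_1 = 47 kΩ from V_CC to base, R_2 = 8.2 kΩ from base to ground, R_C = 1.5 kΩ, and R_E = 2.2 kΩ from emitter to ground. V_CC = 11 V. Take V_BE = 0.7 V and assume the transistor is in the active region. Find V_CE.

V_CE ≈ 9.5 V

Thevenize the base divider: V_Th = V_CC·R_2/(R_1+R_2) = 11×8.2/55.2 = 1.63 V, R_Th = R_1‖R_2 = 6.98 kΩ.
Base-emitter loop: V_Th = I_B·R_Th + V_BE + (β+1)I_B·R_E, so I_B = (1.63 − 0.7) / (6.98 + 201×2.2) = 0.00208 mA.
I_C = β·I_B = 200×0.00208 = 0.416 mA, and I_E = (β+1)I_B = 0.418 mA.
V_CE = V_CC − I_C·R_C − I_E·R_E = 11 − 0.416×1.5 − 0.418×2.2 = 9.46 V.
V_CE = 9.46 V > 0.2 V confirms active-region operation.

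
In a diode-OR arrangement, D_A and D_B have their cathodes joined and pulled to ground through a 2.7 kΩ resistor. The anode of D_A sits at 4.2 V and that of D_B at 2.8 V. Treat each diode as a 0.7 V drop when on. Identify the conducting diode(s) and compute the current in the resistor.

Only D_A conducts; I_R ≈ 1.3 mA

Assume both conduct. Then node N would need to be at both 4.2−0.7 = 3.5 V and 2.8−0.7 = 2.1 V, which is impossible.
Assume only D_A conducts: V_N = 4.2 − 0.7 = 3.5 V, so I_R = 3.5/2.7 = 1.3 mA.
Check D_B: its anode-to-cathode voltage is 2.8 − 3.5 = -0.7 V < 0.7 V, so it is off. The assumption is consistent.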